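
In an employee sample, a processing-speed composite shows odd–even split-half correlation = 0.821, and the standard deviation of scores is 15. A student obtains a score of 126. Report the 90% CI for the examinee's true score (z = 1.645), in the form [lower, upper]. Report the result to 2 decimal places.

[118.26, 133.74]

Spearman-Brown: r = 2(0.821) / (1 + 0.821) = 1.642 / 1.821 ≈ 0.902
SEM = 15.000*√(1 − 0.902) ≈ 4.703
1.645 * SEM ≈ 7.736
90% CI: 126 ± 7.736 = [118.264, 133.736]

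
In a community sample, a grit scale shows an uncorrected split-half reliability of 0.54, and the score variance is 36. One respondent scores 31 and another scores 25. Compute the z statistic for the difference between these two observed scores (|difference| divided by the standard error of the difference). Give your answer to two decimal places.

1.29

SD = √36 = 6.0000
r_full = 2·0.54 / (1 + 0.54) ≈ 0.7013
SEM = 6.0000*√(1 − 0.7013) ≈ 3.2792
SE_diff = √2 * SEM ≈ 4.6375
z = |31 − 25| / 4.6375 = 6 / 4.6375 ≈ 1.2938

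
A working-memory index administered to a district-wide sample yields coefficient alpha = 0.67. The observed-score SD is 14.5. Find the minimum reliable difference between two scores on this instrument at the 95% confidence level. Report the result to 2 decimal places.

SEM = 14.5000 × √(1 − 0.6700) = 14.5000 × √0.3300 ≃ 14.5000 × 0.5745 ≃ 8.3296
SE_diff = SEM × √2 ≃ 8.3296 × 1.4142 ≃ 11.7799
Minimum reliable difference = 1.96 × SE_diff ≃ 1.96 × 11.7799 ≃ 23.0885

23.09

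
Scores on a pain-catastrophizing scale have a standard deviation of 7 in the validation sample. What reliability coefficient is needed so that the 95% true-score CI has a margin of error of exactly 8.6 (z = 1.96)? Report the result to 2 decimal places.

SEM needed = half-width / z = 8.6/1.96 ≈ 4.3878
Required reliability = 1 − (SEM/SD)² = 1 − 0.3929 ≈ 0.6071

0.61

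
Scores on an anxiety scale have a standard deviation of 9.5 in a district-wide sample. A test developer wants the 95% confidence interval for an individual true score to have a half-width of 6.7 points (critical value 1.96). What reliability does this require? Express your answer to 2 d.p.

0.87

Required SEM = 6.7 / 1.96 ≃ 3.41837
Required reliability = 1 − (SEM/SD)² = 1 − 0.12948 ≃ 0.87052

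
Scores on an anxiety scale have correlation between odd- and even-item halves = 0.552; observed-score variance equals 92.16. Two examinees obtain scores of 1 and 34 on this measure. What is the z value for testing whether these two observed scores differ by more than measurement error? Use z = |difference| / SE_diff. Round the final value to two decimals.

SD = √92.16 = 9.600
Spearman-Brown: r = 2(0.552) / (1 + 0.552) = 1.104 / 1.552 ≈ 0.711
SEM = 9.600 × √(1 − 0.711) = 9.600 × √0.289 ≈ 9.600 × 0.537 ≈ 5.158
SE_diff = √2 × SEM ≈ 7.294
z = 33 / 7.294 ≈ 4.524

4.52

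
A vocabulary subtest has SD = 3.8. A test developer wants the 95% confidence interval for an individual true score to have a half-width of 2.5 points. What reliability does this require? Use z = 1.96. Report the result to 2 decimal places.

SEM needed = half-width / z = 2.5/1.96 ≈ 1.2755
r = 1 − (SEM / SD)² = 1 − (1.2755 / 3.8)² ≈ 1 − 0.1127 ≈ 0.8873

0.89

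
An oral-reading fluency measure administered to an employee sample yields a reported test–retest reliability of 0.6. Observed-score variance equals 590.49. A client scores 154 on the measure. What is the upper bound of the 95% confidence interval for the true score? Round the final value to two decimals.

SD = √590.49 ≈ 24.30000
SEM = 24.30000 * √(1 − 0.60000) = 24.30000 * √0.40000 ≈ 24.30000 * 0.63246 ≈ 15.36867
Margin = 1.96 * 15.36867 ≈ 30.12259
Upper limit = 154 + 30.12259 ≈ 184.12259

184.12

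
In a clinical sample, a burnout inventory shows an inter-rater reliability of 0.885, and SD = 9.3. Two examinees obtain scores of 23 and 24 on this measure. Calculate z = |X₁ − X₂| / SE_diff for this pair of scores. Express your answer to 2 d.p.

0.22

SEM = 9.3000×√(1 − 0.8850) ≈ 3.1538
Standard error of the difference = 3.1538·√2 ≈ 4.4601
z = 1 / 4.4601 ≈ 0.2242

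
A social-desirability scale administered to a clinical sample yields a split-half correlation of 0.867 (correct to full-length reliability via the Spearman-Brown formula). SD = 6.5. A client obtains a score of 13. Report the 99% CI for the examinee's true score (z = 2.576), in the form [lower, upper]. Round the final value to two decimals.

Spearman-Brown: r = 2(0.867) / (1 + 0.867) = 1.7340 / 1.8670 ≈ 0.9288
SEM = 6.5000·√(1 − 0.9288) ≈ 1.7349
Half-width = 2.576·1.7349 ≈ 4.4690
99% CI: 13 ± 4.4690 = [8.5310, 17.4690]

[8.53, 17.47]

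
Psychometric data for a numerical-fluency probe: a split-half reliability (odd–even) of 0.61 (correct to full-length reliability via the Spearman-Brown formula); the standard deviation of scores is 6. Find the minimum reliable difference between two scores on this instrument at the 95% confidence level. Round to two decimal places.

Full-length reliability (Spearman-Brown) = 2(0.61)/(1+0.61) ≈ 0.758
SEM = 6.000 × √(1 − 0.758) = 6.000 × √0.242 ≈ 6.000 × 0.492 ≈ 2.953
Standard error of the difference = 2.953·√2 ≈ 4.176
Smallest detectable difference = 1.96×4.176 ≈ 8.185

8.19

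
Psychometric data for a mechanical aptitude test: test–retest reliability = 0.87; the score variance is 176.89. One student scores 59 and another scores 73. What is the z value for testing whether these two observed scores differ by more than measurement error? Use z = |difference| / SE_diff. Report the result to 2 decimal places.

σ = 176.89^(1/2) = 13.3000
SEM = 13.3000·√(1 − 0.8700) ≈ 4.7954
SE_diff = SEM · √2 ≈ 4.7954 · 1.4142 ≈ 6.7817
z = 14 / 6.7817 ≈ 2.0644

2.06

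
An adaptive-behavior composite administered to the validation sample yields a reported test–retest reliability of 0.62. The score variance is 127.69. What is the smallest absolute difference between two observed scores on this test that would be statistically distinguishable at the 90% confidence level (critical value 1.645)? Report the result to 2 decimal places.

σ = 127.69^(1/2) = 11.3000
SEM = 11.3000 × √(1 − 0.6200) = 11.3000 × √0.3800 ≈ 11.3000 × 0.6164 ≈ 6.9658
SE_diff = √2 × SEM ≈ 9.8511
Smallest detectable difference = 1.645×9.8511 ≈ 16.2051

16.21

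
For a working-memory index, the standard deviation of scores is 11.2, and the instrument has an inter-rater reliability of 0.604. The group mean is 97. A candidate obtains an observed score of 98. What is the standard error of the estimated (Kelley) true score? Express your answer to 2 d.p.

5.48

SE_est = 11.2000·√[r(1 − r)] ≈ 5.4775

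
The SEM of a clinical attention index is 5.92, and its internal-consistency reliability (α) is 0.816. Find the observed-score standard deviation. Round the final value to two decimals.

SD = 5.92 / √(1 − 0.816) ≃ 13.801

13.80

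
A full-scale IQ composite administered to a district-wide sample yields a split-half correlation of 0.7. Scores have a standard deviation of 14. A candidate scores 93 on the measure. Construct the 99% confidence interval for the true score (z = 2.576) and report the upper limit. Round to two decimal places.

108.15

Spearman-Brown: r = 2(0.7) / (1 + 0.7) = 1.4000 / 1.7000 ≈ 0.8235
SEM = 14.0000 * √(1 − 0.8235) = 14.0000 * √0.1765 ≈ 14.0000 * 0.4201 ≈ 5.8812
Half-width = 2.576*5.8812 ≈ 15.1499
Upper bound: 93 + 15.1499 = 108.1499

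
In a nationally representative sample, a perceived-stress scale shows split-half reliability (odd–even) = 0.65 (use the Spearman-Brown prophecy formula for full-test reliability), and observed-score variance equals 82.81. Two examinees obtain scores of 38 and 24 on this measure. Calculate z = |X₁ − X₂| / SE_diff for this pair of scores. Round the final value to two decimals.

2.36

SD = √82.81 = 9.100
r_full = 2·0.65 / (1 + 0.65) ≃ 0.788
The standard error of measurement is 9.100*√(1 − 0.788) ≃ 9.100*0.461 ≃ 4.191.
SE_diff = √2 * SEM ≃ 5.927
z = |38 − 24| / 5.927 = 14 / 5.927 ≃ 2.362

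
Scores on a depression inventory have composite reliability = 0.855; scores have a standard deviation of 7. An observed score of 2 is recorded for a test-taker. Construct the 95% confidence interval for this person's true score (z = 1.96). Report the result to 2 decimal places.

SEM = 7.000 × √(1 − 0.855) = 7.000 × √0.145 ≃ 7.000 × 0.381 ≃ 2.666
Margin = 1.96 × 2.666 ≃ 5.224
Interval: (-3.224, 7.224)

[-3.22, 7.22]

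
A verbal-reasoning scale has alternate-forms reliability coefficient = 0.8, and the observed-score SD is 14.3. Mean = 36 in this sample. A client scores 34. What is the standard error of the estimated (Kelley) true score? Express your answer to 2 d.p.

5.72

SE_est = 14.300*√(0.800*0.200) ≈ 5.720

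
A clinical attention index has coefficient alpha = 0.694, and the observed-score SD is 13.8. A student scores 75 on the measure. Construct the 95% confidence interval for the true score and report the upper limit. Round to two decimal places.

89.96

SEM = 13.8000 × √(1 − 0.6940) = 13.8000 × √0.3060 ≈ 13.8000 × 0.5532 ≈ 7.6338
Margin = 1.96 × 7.6338 ≈ 14.9622
Upper bound: 75 + 14.9622 = 89.9622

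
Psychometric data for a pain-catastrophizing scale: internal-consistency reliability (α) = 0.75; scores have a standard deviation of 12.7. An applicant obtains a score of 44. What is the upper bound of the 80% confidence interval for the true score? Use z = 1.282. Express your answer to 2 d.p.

SEM = 12.7000 · √(1 − 0.7500) = 12.7000 · √0.2500 ≈ 12.7000 · 0.5000 ≈ 6.3500
1.282 · SEM ≈ 8.1407
Upper limit = 44 + 8.1407 ≈ 52.1407

52.14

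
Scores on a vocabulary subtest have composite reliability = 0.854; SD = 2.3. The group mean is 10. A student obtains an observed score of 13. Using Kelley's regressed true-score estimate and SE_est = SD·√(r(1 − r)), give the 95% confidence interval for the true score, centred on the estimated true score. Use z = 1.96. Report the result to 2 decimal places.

[10.97, 14.15]

T̂ = r·X + (1 − r)·M = 0.85400*13 + 0.14600*10 = 11.10200 + 1.46000 ≃ 12.56200
SE_est = SD * √(r(1 − r)) = 2.30000 * √0.12468 ≃ 2.30000 * 0.35311 ≃ 0.81214
CI = 12.56200 ± 1.96 * 0.81214 → [10.97020, 14.15380]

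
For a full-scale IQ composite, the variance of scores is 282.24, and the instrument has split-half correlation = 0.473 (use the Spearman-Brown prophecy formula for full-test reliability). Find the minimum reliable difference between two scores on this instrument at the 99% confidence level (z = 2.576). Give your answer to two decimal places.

SD = √282.24 = 16.800
Spearman-Brown: r = 2(0.473) / (1 + 0.473) = 0.946 / 1.473 ≈ 0.642
SEM = 16.800 * √(1 − 0.642) = 16.800 * √0.358 ≈ 16.800 * 0.598 ≈ 10.049
Standard error of the difference = 10.049·√2 ≈ 14.211
Smallest detectable difference = 2.576*14.211 ≈ 36.608

36.61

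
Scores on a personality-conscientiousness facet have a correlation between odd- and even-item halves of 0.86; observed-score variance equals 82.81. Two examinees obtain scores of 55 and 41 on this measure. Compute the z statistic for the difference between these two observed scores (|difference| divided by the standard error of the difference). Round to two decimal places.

SD = √82.81 = 9.10000
Spearman-Brown: r = 2(0.86) / (1 + 0.86) = 1.72000 / 1.86000 ≈ 0.92473
The standard error of measurement is 9.10000*√(1 − 0.92473) ≈ 9.10000*0.27435 ≈ 2.49660.
SE_diff = SEM * √2 ≈ 2.49660 * 1.41421 ≈ 3.53073
z = 14 / 3.53073 ≈ 3.96519

3.97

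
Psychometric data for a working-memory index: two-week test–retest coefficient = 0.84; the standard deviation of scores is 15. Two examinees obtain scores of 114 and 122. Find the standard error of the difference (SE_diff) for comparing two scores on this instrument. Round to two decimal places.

SEM = 15.0000·√(1 − 0.8400) ≈ 6.0000
SE_diff = √2 · SEM ≈ 8.4853

8.49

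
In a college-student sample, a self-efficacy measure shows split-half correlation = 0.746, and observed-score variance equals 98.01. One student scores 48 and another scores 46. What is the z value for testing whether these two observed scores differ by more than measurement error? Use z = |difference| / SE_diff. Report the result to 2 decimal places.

0.37

SD = √98.01 ≈ 9.9000
Full-length reliability (Spearman-Brown) = 2(0.746)/(1+0.746) ≈ 0.8545
SEM = 9.9000*√(1 − 0.8545) ≈ 3.7760
Standard error of the difference = 3.7760·√2 ≈ 5.3400
z = |48 − 46| / 5.3400 = 2 / 5.3400 ≈ 0.3745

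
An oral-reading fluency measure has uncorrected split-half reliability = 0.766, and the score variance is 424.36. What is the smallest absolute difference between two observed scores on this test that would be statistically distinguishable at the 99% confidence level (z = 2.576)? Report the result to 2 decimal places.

27.32

SD = √424.36 ≈ 20.600
Full-length reliability (Spearman-Brown) = 2(0.766)/(1+0.766) ≈ 0.867
SEM = 20.600 × √(1 − 0.867) = 20.600 × √0.133 ≈ 20.600 × 0.364 ≈ 7.499
Standard error of the difference = 7.499·√2 ≈ 10.605
Smallest detectable difference = 2.576×10.605 ≈ 27.317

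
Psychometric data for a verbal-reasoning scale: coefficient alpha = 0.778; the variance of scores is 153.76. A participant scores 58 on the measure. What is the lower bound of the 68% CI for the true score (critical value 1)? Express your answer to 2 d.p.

52.16

SD = √153.76 ≃ 12.4000
SEM = 12.4000 · √(1 − 0.7780) = 12.4000 · √0.2220 ≃ 12.4000 · 0.4712 ≃ 5.8425
Margin = 1 · 5.8425 ≃ 5.8425
Lower bound: 58 − 5.8425 = 52.1575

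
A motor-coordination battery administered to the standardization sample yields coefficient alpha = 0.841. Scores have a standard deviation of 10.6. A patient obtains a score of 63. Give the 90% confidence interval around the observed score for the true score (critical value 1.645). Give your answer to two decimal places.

SEM = 10.6000·√(1 − 0.8410) ≈ 4.2267
Half-width = 1.645·4.2267 ≈ 6.9530
CI = 63 ± 6.9530 → [56.0470, 69.9530]

[56.05, 69.95]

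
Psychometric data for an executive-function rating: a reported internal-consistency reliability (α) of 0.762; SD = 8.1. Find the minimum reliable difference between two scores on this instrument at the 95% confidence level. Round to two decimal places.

SEM = 8.10000 · √(1 − 0.76200) = 8.10000 · √0.23800 ≈ 8.10000 · 0.48785 ≈ 3.95160
SE_diff = √2 · SEM ≈ 5.58841
Smallest detectable difference = 1.96·5.58841 ≈ 10.95329

10.95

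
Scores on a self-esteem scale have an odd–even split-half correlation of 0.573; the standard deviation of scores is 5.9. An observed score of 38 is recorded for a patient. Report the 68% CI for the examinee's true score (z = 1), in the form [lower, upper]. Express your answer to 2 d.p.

Spearman-Brown: r = 2(0.573) / (1 + 0.573) = 1.1460 / 1.5730 ≈ 0.7285
SEM = 5.9000*√(1 − 0.7285) ≈ 3.0740
Margin = 1 * 3.0740 ≈ 3.0740
Interval: (34.9260, 41.0740)

[34.93, 41.07]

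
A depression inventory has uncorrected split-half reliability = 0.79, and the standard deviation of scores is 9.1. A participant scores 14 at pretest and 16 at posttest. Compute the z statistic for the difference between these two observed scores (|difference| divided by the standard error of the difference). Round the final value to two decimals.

0.45

Spearman-Brown: r = 2(0.79) / (1 + 0.79) = 1.58000 / 1.79000 ≈ 0.88268
SEM = 9.10000·√(1 − 0.88268) ≈ 3.11691
SE_diff = √2 · SEM ≈ 4.40798
z = |14 − 16| / 4.40798 = 2 / 4.40798 ≈ 0.45372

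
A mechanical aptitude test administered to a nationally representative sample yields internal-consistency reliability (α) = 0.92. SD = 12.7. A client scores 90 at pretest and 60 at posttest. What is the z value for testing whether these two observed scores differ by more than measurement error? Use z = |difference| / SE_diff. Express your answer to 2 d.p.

5.91

The standard error of measurement is 12.700×√(1 − 0.920) ≃ 12.700×0.283 ≃ 3.592.
Standard error of the difference = 3.592·√2 ≃ 5.080
z = 30 / 5.080 ≃ 5.906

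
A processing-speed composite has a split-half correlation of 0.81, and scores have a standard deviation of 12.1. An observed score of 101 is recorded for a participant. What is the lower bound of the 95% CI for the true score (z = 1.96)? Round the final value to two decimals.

Spearman-Brown: r = 2(0.81) / (1 + 0.81) = 1.6200 / 1.8100 ≃ 0.8950
SEM = 12.1000 * √(1 − 0.8950) = 12.1000 * √0.1050 ≃ 12.1000 * 0.3240 ≃ 3.9203
Margin = 1.96 * 3.9203 ≃ 7.6839
Lower bound: 101 − 7.6839 = 93.3161

93.32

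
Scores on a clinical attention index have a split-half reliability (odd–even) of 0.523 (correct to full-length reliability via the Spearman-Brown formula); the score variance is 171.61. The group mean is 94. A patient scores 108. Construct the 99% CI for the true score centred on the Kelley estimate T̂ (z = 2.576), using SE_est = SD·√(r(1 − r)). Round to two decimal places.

[87.96, 119.27]

SD = √171.61 = 13.1000
Spearman-Brown: r = 2(0.523) / (1 + 0.523) = 1.0460 / 1.5230 ≃ 0.6868
Estimated true score = 0.6868*108 + (1 − 0.6868)*94 ≃ 103.6152
SE_est = SD * √(r(1 − r)) = 13.1000 * √0.2151 ≃ 13.1000 * 0.4638 ≃ 6.0757
99% CI: 103.6152 ± 15.6510 ≃ (87.9642, 119.2662)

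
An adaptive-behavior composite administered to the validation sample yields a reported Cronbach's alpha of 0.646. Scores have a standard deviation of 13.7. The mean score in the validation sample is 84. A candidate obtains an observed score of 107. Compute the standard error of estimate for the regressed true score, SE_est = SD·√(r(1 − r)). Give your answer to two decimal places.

SE_est = 13.700·√[r(1 − r)] ≈ 6.551

6.55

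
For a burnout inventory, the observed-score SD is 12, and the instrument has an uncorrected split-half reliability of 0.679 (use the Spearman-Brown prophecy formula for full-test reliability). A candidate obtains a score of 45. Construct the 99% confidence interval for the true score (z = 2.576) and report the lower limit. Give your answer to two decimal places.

31.48

Full-length reliability (Spearman-Brown) = 2(0.679)/(1+0.679) ≈ 0.80881
SEM = 12.00000 × √(1 − 0.80881) = 12.00000 × √0.19119 ≈ 12.00000 × 0.43725 ≈ 5.24697
Half-width = 2.576×5.24697 ≈ 13.51619
Lower limit = 45 − 13.51619 ≈ 31.48381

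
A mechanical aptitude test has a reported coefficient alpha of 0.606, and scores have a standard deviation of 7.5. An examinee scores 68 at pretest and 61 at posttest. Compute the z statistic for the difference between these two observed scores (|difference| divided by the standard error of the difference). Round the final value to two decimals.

The standard error of measurement is 7.5000*√(1 − 0.6060) ≃ 7.5000*0.6277 ≃ 4.7077.
SE_diff = SEM * √2 ≃ 4.7077 * 1.4142 ≃ 6.6577
z = |68 − 61| / 6.6577 = 7 / 6.6577 ≃ 1.0514

1.05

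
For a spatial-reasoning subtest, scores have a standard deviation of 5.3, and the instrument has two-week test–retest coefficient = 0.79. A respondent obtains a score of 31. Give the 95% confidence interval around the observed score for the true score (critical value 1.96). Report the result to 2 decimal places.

[26.24, 35.76]

SEM = 5.3000 · √(1 − 0.7900) = 5.3000 · √0.2100 ≃ 5.3000 · 0.4583 ≃ 2.4288
Margin = 1.96 · 2.4288 ≃ 4.7604
CI = 31 ± 4.7604 → [26.2396, 35.7604]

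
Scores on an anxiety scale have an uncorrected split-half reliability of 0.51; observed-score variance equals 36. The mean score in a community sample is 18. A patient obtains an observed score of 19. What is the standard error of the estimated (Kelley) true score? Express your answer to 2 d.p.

σ = 36^(1/2) = 6.000
r_full = 2·0.51 / (1 + 0.51) ≃ 0.675
SE_est = 6.000×√(0.675×0.325) ≃ 2.809

2.81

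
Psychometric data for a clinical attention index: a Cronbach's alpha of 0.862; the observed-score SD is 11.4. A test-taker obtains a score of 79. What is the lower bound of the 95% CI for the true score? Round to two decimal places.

SEM = 11.40000·√(1 − 0.86200) ≈ 4.23491
1.96 · SEM ≈ 8.30043
Lower bound: 79 − 8.30043 = 70.69957

70.70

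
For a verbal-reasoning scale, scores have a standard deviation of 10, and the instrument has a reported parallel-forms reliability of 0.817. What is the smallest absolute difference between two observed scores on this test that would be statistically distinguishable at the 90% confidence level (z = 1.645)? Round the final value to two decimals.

The standard error of measurement is 10.0000·√(1 − 0.8170) ≈ 10.0000·0.4278 ≈ 4.2778.
SE_diff = SEM · √2 ≈ 4.2778 · 1.4142 ≈ 6.0498
Minimum reliable difference = 1.645 · SE_diff ≈ 1.645 · 6.0498 ≈ 9.9519

9.95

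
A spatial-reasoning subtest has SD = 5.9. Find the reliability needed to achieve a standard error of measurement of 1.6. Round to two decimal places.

0.93

r = 1 − (1.6000/5.9)² ≈ 1 − 0.0735 ≈ 0.9265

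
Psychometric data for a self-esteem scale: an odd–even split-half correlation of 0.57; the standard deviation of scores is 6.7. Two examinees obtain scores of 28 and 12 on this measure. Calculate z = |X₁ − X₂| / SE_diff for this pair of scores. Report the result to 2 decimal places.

r_full = 2·0.57 / (1 + 0.57) ≈ 0.726
SEM = 6.700*√(1 − 0.726) ≈ 3.506
SE_diff = SEM * √2 ≈ 3.506 * 1.414 ≈ 4.959
z = |28 − 12| / 4.959 = 16 / 4.959 ≈ 3.227

3.23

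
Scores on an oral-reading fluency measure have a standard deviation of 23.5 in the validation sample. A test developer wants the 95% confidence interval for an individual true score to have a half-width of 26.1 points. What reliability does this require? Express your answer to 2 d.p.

0.68

SEM needed = half-width / z = 26.1/1.96 ≈ 13.3163
Required reliability = 1 − (SEM/SD)² = 1 − 0.3211 ≈ 0.6789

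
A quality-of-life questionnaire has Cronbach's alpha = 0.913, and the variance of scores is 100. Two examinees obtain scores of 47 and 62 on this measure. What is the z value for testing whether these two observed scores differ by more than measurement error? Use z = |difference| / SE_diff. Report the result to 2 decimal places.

σ = 100^(1/2) = 10.00000
The standard error of measurement is 10.00000*√(1 − 0.91300) ≃ 10.00000*0.29496 ≃ 2.94958.
SE_diff = √2 * SEM ≃ 4.17133
z = |47 − 62| / 4.17133 = 15 / 4.17133 ≃ 3.59597

3.60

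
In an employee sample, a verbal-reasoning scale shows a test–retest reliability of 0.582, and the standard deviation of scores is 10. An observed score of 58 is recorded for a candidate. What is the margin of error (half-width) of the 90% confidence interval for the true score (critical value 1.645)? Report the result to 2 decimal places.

SEM = 10.000 * √(1 − 0.582) = 10.000 * √0.418 ≈ 10.000 * 0.647 ≈ 6.465
Half-width = 1.645*6.465 ≈ 10.635

10.64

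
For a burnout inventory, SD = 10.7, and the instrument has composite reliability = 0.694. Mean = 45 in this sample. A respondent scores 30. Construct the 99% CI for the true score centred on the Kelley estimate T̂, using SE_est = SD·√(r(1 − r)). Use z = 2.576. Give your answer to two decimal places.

Estimated true score = 0.69400×30 + (1 − 0.69400)×45 ≈ 34.59000
SE_est = 10.70000·√[r(1 − r)] ≈ 4.93088
CI = 34.59000 ± 2.576 × 4.93088 → [21.88806, 47.29194]

[21.89, 47.29]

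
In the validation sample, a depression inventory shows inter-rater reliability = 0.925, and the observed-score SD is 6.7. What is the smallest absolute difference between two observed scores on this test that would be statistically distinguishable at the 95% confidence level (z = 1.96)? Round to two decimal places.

5.09

SEM = 6.700·√(1 − 0.925) ≈ 1.835
SE_diff = √2 · SEM ≈ 2.595
Minimum reliable difference = 1.96 · SE_diff ≈ 1.96 · 2.595 ≈ 5.086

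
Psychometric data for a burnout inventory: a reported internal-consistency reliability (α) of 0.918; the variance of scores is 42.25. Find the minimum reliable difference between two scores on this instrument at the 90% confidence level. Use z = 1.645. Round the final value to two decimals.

SD = √42.25 = 6.50000
SEM = 6.50000·√(1 − 0.91800) ≈ 1.86132
SE_diff = SEM · √2 ≈ 1.86132 · 1.41421 ≈ 2.63230
Minimum reliable difference = 1.645 · SE_diff ≈ 1.645 · 2.63230 ≈ 4.33013

4.33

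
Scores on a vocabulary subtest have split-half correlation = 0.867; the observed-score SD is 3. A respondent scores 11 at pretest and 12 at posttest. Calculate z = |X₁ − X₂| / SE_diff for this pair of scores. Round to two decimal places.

0.88

r_full = 2·0.867 / (1 + 0.867) ≈ 0.929
SEM = 3.000 · √(1 − 0.929) = 3.000 · √0.071 ≈ 3.000 · 0.267 ≈ 0.801
Standard error of the difference = 0.801·√2 ≈ 1.132
z = |11 − 12| / 1.132 = 1 / 1.132 ≈ 0.883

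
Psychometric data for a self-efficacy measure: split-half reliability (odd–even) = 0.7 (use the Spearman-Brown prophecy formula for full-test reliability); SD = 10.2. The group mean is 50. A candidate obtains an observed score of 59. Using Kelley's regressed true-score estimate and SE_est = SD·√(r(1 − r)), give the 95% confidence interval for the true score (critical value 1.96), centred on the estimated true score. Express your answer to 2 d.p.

[49.79, 65.03]

Full-length reliability (Spearman-Brown) = 2(0.7)/(1+0.7) ≈ 0.8235
T̂ = r·X + (1 − r)·M = 0.8235·59 + 0.1765·50 ≈ 48.5882 + 8.8235 ≈ 57.4118
SE_est = SD · √(r(1 − r)) = 10.2000 · √0.1453 ≈ 10.2000 · 0.3812 ≈ 3.8884
CI = 57.4118 ± 1.96 · 3.8884 → [49.7904, 65.0331]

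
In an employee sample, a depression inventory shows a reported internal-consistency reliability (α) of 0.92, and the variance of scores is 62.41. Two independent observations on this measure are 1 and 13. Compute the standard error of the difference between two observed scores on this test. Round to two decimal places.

σ = 62.41^(1/2) = 7.900
SEM = 7.900 * √(1 − 0.920) = 7.900 * √0.080 ≈ 7.900 * 0.283 ≈ 2.234
Standard error of the difference = 2.234·√2 ≈ 3.160

3.16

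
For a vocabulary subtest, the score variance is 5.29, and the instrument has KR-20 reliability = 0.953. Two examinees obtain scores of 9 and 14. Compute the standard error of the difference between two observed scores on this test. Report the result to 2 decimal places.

σ = 5.29^(1/2) = 2.3000
SEM = 2.3000 · √(1 − 0.9530) = 2.3000 · √0.0470 ≃ 2.3000 · 0.2168 ≃ 0.4986
SE_diff = SEM · √2 ≃ 0.4986 · 1.4142 ≃ 0.7052

0.71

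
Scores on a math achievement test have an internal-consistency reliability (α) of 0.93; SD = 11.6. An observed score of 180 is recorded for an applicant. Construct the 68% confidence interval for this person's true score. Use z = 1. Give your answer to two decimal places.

SEM = 11.6000×√(1 − 0.9300) ≈ 3.0691
1 × SEM ≈ 3.0691
CI = 180 ± 3.0691 → [176.9309, 183.0691]

[176.93, 183.07]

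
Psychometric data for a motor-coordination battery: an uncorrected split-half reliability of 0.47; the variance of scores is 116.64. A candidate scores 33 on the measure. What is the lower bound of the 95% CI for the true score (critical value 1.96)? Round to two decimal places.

20.29

σ = 116.64^(1/2) = 10.8000
Full-length reliability (Spearman-Brown) = 2(0.47)/(1+0.47) ≈ 0.6395
SEM = 10.8000·√(1 − 0.6395) ≈ 6.4849
Margin = 1.96 · 6.4849 ≈ 12.7104
Lower limit = 33 − 12.7104 ≈ 20.2896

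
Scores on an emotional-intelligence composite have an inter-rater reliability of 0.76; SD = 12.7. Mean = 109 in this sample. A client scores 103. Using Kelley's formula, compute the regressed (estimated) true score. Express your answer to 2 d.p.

T̂ = r·X + (1 − r)·M = 0.7600·103 + 0.2400·109 = 78.2800 + 26.1600 ≈ 104.4400

104.44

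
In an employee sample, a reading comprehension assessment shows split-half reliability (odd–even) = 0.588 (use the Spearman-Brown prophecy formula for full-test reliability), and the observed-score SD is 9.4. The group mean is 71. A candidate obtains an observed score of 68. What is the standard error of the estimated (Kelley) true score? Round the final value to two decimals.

Full-length reliability (Spearman-Brown) = 2(0.588)/(1+0.588) ≈ 0.7406
SE_est = SD * √(r(1 − r)) = 9.4000 * √0.1921 ≈ 9.4000 * 0.4383 ≈ 4.1203

4.12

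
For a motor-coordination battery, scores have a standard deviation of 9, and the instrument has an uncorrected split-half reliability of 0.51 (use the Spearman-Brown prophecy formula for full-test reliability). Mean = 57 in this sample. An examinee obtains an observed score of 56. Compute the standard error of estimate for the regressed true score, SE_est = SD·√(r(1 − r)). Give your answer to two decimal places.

4.21

Spearman-Brown: r = 2(0.51) / (1 + 0.51) = 1.02000 / 1.51000 ≃ 0.67550
SE_est = SD * √(r(1 − r)) = 9.00000 * √0.21920 ≃ 9.00000 * 0.46819 ≃ 4.21370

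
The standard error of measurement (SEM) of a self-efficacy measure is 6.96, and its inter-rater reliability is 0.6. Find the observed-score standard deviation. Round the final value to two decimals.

11.00

σ = SEM·(1 − r)^(−1/2) ≈ 6.96*1.5811 ≈ 11.0047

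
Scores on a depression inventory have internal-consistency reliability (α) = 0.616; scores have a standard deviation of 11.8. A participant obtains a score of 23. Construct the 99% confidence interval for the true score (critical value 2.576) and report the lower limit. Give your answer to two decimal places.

The standard error of measurement is 11.8000*√(1 − 0.6160) ≃ 11.8000*0.6197 ≃ 7.3122.
Half-width = 2.576*7.3122 ≃ 18.8362
Lower limit = 23 − 18.8362 ≃ 4.1638

4.16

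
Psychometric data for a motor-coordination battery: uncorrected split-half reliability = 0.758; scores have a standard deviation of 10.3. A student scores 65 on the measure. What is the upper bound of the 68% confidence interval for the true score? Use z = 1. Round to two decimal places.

68.82

r_full = 2·0.758 / (1 + 0.758) ≃ 0.8623
SEM = 10.3000 × √(1 − 0.8623) = 10.3000 × √0.1377 ≃ 10.3000 × 0.3710 ≃ 3.8215
Half-width = 1×3.8215 ≃ 3.8215
Upper bound: 65 + 3.8215 = 68.8215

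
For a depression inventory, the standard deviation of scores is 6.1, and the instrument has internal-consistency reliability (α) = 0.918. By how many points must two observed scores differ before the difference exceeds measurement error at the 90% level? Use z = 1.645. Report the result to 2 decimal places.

4.06

SEM = 6.10000 × √(1 − 0.91800) = 6.10000 × √0.08200 ≈ 6.10000 × 0.28636 ≈ 1.74677
SE_diff = SEM × √2 ≈ 1.74677 × 1.41421 ≈ 2.47031
Smallest detectable difference = 1.645×2.47031 ≈ 4.06366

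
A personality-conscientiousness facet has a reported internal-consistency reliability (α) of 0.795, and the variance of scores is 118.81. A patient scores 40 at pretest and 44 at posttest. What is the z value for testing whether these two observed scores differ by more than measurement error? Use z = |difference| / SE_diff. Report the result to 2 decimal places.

0.57

SD = √118.81 ≈ 10.9000
SEM = 10.9000×√(1 − 0.7950) ≈ 4.9352
SE_diff = √2 × SEM ≈ 6.9794
z = 4 / 6.9794 ≈ 0.5731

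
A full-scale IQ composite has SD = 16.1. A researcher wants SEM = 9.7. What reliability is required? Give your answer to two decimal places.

0.64

r = 1 − (9.7000/16.1)² ≈ 1 − 0.3630 ≈ 0.6370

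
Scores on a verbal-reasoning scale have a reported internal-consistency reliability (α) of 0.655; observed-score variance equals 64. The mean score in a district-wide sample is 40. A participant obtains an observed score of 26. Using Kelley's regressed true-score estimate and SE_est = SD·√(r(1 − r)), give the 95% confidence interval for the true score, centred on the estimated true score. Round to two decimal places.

[23.38, 38.28]

SD = √64 = 8.000
T̂ = r·X + (1 − r)·M = 0.655*26 + 0.345*40 = 17.030 + 13.800 ≈ 30.830
SE_est = SD * √(r(1 − r)) = 8.000 * √0.226 ≈ 8.000 * 0.475 ≈ 3.803
95% CI: 30.830 ± 7.454 ≈ (23.376, 38.284)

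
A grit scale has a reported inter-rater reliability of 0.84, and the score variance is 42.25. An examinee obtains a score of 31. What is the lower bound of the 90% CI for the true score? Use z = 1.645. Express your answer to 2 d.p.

26.72

SD = √42.25 ≈ 6.500
SEM = 6.500 * √(1 − 0.840) = 6.500 * √0.160 ≈ 6.500 * 0.400 ≈ 2.600
Margin = 1.645 * 2.600 ≈ 4.277
Lower bound: 31 − 4.277 = 26.723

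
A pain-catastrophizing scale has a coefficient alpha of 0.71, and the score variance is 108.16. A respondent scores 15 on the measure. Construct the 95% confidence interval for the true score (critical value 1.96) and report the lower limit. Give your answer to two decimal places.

4.02

SD = √108.16 ≈ 10.4000
SEM = 10.4000 · √(1 − 0.7100) = 10.4000 · √0.2900 ≈ 10.4000 · 0.5385 ≈ 5.6006
1.96 · SEM ≈ 10.9771
Lower limit = 15 − 10.9771 ≈ 4.0229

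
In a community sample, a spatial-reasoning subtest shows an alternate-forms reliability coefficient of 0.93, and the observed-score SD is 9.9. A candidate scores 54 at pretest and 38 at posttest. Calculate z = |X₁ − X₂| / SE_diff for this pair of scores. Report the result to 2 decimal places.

SEM = 9.900*√(1 − 0.930) ≈ 2.619
Standard error of the difference = 2.619·√2 ≈ 3.704
z = |54 − 38| / 3.704 = 16 / 3.704 ≈ 4.319

4.32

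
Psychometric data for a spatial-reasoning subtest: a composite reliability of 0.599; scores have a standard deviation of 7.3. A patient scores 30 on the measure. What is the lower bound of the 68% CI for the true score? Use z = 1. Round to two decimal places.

25.38

The standard error of measurement is 7.3000*√(1 − 0.5990) ≈ 7.3000*0.6332 ≈ 4.6227.
1 * SEM ≈ 4.6227
Lower limit = 30 − 4.6227 ≈ 25.3773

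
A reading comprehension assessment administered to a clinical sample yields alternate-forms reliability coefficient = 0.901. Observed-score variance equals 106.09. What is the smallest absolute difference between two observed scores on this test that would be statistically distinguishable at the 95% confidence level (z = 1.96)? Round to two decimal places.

σ = 106.09^(1/2) = 10.300
SEM = 10.300 × √(1 − 0.901) = 10.300 × √0.099 ≈ 10.300 × 0.315 ≈ 3.241
SE_diff = √2 × SEM ≈ 4.583
Minimum reliable difference = 1.96 × SE_diff ≈ 1.96 × 4.583 ≈ 8.983

8.98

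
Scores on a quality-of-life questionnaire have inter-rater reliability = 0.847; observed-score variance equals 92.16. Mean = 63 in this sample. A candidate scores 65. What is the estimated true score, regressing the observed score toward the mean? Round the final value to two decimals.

64.69

T̂ = r·X + (1 − r)·M = 0.84700×65 + 0.15300×63 = 55.05500 + 9.63900 ≈ 64.69400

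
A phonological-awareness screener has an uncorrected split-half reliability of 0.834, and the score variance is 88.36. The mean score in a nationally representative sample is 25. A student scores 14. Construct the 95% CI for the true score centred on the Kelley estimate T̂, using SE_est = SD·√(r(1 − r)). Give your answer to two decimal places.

σ = 88.36^(1/2) = 9.40000
Full-length reliability (Spearman-Brown) = 2(0.834)/(1+0.834) ≈ 0.90949
T̂ = r·X + (1 − r)·M = 0.90949×14 + 0.09051×25 ≈ 12.73282 + 2.26281 ≈ 14.99564
SE_est = 9.40000×√(0.90949×0.09051) ≈ 2.69700
CI = 14.99564 ± 1.96 × 2.69700 → [9.70952, 20.28175]

[9.71, 20.28]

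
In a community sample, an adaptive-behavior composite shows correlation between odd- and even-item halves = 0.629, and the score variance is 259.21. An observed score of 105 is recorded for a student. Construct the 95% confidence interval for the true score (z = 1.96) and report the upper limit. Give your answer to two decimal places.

σ = 259.21^(1/2) = 16.1000
Full-length reliability (Spearman-Brown) = 2(0.629)/(1+0.629) ≈ 0.7723
The standard error of measurement is 16.1000*√(1 − 0.7723) ≈ 16.1000*0.4772 ≈ 7.6834.
1.96 * SEM ≈ 15.0594
Upper bound: 105 + 15.0594 = 120.0594

120.06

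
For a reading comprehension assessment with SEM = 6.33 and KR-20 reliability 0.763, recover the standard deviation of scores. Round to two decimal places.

13.00

SD = SEM / √(1 − r) = 6.33 / √0.2370 ≃ 6.33 / 0.4868 ≃ 13.0026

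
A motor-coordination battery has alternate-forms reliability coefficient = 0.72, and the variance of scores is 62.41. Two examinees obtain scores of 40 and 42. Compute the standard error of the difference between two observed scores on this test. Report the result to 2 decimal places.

SD = √62.41 ≈ 7.9000
The standard error of measurement is 7.9000·√(1 − 0.7200) ≈ 7.9000·0.5292 ≈ 4.1803.
Standard error of the difference = 4.1803·√2 ≈ 5.9118

5.91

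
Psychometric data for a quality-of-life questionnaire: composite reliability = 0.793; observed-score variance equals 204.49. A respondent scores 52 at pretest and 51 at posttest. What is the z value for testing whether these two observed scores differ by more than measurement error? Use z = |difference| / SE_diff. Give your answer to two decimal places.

0.11

SD = √204.49 = 14.300
SEM = 14.300*√(1 − 0.793) ≃ 6.506
SE_diff = √2 * SEM ≃ 9.201
z = |52 − 51| / 9.201 = 1 / 9.201 ≃ 0.109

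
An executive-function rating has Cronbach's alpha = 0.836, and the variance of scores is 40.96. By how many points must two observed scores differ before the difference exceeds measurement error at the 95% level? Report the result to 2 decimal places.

SD = √40.96 ≈ 6.4000
The standard error of measurement is 6.4000*√(1 − 0.8360) ≈ 6.4000*0.4050 ≈ 2.5918.
SE_diff = √2 * SEM ≈ 3.6654
Minimum reliable difference = 1.96 * SE_diff ≈ 1.96 * 3.6654 ≈ 7.1841

7.18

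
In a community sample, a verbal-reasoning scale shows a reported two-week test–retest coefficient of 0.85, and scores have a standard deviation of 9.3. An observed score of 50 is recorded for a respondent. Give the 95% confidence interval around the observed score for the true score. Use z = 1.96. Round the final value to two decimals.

[42.94, 57.06]

SEM = 9.3000 * √(1 − 0.8500) = 9.3000 * √0.1500 ≃ 9.3000 * 0.3873 ≃ 3.6019
Margin = 1.96 * 3.6019 ≃ 7.0597
95% CI: 50 ± 7.0597 = [42.9403, 57.0597]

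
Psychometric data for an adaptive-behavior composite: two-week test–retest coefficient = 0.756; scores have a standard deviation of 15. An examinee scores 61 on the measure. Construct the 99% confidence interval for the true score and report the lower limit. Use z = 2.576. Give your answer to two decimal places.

The standard error of measurement is 15.0000×√(1 − 0.7560) ≃ 15.0000×0.4940 ≃ 7.4095.
Half-width = 2.576×7.4095 ≃ 19.0868
Lower bound: 61 − 19.0868 = 41.9132

41.91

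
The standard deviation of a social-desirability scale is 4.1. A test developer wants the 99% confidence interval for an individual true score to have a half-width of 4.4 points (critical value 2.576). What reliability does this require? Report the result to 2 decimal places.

0.83

SEM needed = half-width / z = 4.4/2.576 ≈ 1.70807
r = 1 − (SEM / SD)² = 1 − (1.70807 / 4.1)² ≈ 1 − 0.17356 ≈ 0.82644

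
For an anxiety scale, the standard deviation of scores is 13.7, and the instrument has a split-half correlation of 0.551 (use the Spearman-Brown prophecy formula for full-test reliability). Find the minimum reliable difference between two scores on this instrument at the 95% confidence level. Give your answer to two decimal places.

20.43

Spearman-Brown: r = 2(0.551) / (1 + 0.551) = 1.1020 / 1.5510 ≃ 0.7105
SEM = 13.7000 × √(1 − 0.7105) = 13.7000 × √0.2895 ≃ 13.7000 × 0.5380 ≃ 7.3712
SE_diff = √2 × SEM ≃ 10.4244
Minimum reliable difference = 1.96 × SE_diff ≃ 1.96 × 10.4244 ≃ 20.4319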